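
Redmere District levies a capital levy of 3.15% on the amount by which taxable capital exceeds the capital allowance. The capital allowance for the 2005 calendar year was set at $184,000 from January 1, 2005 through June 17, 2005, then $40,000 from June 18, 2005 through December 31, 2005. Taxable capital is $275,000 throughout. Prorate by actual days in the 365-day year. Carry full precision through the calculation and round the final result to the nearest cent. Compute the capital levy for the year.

January 1 – June 17, 2005: 168 days, exemption $184,000 → ($275,000 − $184,000) × 3.15% × 168/365 = $1,319.3753
June 18 – December 31, 2005: 197 days, exemption $40,000 → ($275,000 − $40,000) × 3.15% × 197/365 = $3,995.3219
Total = $5,314.6973

$5,314.70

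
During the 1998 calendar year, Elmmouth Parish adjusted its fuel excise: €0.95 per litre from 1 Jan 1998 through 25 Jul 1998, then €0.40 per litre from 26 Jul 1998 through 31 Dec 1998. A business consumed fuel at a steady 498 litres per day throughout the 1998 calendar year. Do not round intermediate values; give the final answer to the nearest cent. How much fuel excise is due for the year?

1 Jan – 25 Jul 1998: 206 days × 498 litres/day = 102,588 litres at €0.95/litre → €97,458.60
26 Jul – 31 Dec 1998: 159 days × 498 litres/day = 79,182 litres at €0.40/litre → €31,672.80

€129,131.40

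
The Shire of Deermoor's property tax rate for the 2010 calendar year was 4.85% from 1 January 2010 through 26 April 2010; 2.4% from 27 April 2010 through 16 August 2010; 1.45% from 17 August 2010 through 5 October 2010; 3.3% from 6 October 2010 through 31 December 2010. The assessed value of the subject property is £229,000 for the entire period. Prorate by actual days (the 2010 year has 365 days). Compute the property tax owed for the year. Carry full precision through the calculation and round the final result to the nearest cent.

£7,472.30

1 January – 26 April 2010: 116 days at 4.85% → £229,000 × 4.85% × 116/365 = £3,529.7370
27 April – 16 August 2010: 112 days at 2.4% → £229,000 × 2.4% × 112/365 = £1,686.4438
17 August – 5 October 2010: 50 days at 1.45% → £229,000 × 1.45% × 50/365 = £454.8630
6 October – 31 December 2010: 87 days at 3.3% → £229,000 × 3.3% × 87/365 = £1,801.2575
Total = £7,472.3014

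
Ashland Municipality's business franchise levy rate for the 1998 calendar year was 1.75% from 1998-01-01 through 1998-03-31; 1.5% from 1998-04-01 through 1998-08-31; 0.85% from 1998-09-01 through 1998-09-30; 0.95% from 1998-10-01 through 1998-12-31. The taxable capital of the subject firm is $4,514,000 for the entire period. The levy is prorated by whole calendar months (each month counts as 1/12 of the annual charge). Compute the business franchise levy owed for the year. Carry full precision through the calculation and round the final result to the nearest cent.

1998-01-01 to 1998-03-31: 3 months at 1.75% → $4,514,000 × 1.75% × 3/12 = $19,748.7500
1998-04-01 to 1998-08-31: 5 months at 1.5% → $4,514,000 × 1.5% × 5/12 = $28,212.5000
1998-09-01 to 1998-09-30: 1 month at 0.85% → $4,514,000 × 0.85% × 1/12 = $3,197.4167
1998-10-01 to 1998-12-31: 3 months at 0.95% → $4,514,000 × 0.95% × 3/12 = $10,720.7500
Total = $61,879.4167

$61,879.42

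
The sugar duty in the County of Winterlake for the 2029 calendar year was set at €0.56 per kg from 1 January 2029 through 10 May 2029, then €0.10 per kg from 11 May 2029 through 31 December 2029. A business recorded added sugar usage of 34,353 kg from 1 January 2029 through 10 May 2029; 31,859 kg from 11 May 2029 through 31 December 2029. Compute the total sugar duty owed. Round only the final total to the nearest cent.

1 January – 10 May 2029: 34,353 kg at €0.56/kg → €19237.68
11 May – 31 December 2029: 31,859 kg at €0.10/kg → €3185.90

€22423.58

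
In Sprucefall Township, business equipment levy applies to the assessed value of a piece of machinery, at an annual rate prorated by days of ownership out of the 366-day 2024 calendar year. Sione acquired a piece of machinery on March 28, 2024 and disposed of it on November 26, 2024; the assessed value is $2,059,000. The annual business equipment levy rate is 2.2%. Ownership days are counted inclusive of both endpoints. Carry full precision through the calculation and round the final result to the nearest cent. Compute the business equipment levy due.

$30,198.67

Days held (March 28 – November 26, 2024): 244 out of 366
Tax = $2,059,000 × 2.2% × 244/366 = $30,198.6667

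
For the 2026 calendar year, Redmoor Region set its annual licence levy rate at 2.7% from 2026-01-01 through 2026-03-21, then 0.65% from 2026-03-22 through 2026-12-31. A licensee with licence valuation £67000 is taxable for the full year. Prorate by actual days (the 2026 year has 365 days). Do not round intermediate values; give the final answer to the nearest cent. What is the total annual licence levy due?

£736.54

2026-01-01 to 2026-03-21: 80 days at 2.7% → £67000 × 2.7% × 80/365 = £396.4932
2026-03-22 to 2026-12-31: 285 days at 0.65% → £67000 × 0.65% × 285/365 = £340.0479
Total = £736.5411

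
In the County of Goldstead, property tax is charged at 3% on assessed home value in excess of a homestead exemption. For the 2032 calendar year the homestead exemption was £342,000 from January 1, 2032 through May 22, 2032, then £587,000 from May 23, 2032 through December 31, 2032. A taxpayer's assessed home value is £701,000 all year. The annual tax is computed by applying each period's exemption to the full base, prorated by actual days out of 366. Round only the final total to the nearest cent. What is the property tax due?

£6,291.72

January 1 – May 22, 2032: 143 days, exemption £342,000 → (£701,000 − £342,000) × 3% × 143/366 = £4,207.9508
May 23 – December 31, 2032: 223 days, exemption £587,000 → (£701,000 − £587,000) × 3% × 223/366 = £2,083.7705
Total = £6,291.7213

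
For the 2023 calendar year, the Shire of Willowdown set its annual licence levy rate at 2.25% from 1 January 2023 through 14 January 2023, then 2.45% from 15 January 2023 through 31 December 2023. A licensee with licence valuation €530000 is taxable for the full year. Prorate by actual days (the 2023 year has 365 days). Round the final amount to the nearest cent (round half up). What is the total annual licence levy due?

€12944.34

1 January – 14 January 2023: 14 days at 2.25% → €530000 × 2.25% × 14/365 = €457.3973
15 January – 31 December 2023: 351 days at 2.45% → €530000 × 2.45% × 351/365 = €12486.9452
Total = €12944.3425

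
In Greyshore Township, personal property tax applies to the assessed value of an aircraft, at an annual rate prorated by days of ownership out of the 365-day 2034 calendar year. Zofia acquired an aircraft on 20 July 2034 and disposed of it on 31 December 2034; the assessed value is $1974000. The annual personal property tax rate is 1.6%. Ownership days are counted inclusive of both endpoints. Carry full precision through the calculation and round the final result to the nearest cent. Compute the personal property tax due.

Days held (20 July – 31 December 2034): 165 out of 365
Tax = $1974000 × 1.6% × 165/365 = $14277.6986

$14277.70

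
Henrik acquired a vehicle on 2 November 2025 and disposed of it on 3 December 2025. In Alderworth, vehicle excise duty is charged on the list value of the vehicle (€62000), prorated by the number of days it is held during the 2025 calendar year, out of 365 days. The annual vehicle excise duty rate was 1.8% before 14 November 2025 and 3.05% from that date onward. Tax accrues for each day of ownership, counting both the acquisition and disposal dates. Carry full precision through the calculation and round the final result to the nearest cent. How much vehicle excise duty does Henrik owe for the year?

2 November – 13 November 2025: 12 days at 1.8% → €62000 × 1.8% × 12/365 = €36.6904
14 November – 3 December 2025: 20 days at 3.05% → €62000 × 3.05% × 20/365 = €103.6164
Total = €140.3068

€140.31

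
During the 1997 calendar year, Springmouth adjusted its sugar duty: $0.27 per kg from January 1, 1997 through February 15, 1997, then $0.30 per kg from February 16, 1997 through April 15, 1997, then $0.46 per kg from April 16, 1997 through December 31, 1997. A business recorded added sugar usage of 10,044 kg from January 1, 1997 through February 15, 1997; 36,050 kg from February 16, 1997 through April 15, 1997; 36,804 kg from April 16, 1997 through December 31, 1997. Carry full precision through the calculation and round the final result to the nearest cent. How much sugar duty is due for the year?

$30,456.72

January 1 – February 15, 1997: 10,044 kg at $0.27/kg → $2,711.88
February 16 – April 15, 1997: 36,050 kg at $0.30/kg → $10,815.00
April 16 – December 31, 1997: 36,804 kg at $0.46/kg → $16,929.84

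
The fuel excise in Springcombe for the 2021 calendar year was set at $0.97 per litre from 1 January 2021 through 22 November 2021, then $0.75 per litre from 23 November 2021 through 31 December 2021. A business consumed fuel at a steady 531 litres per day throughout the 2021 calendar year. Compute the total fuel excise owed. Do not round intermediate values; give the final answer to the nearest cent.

1 January – 22 November 2021: 326 days × 531 litres/day = 173,106 litres at $0.97/litre → $167,912.82
23 November – 31 December 2021: 39 days × 531 litres/day = 20,709 litres at $0.75/litre → $15,531.75

$183,444.57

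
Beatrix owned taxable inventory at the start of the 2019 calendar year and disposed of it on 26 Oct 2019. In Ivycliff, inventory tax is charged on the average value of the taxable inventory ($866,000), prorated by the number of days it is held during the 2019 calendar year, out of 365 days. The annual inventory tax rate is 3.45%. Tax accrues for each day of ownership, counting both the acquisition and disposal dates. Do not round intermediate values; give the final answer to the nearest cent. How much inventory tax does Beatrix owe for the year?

Days held (1 Jan – 26 Oct 2019): 299 out of 365
Tax = $866,000 × 3.45% × 299/365 = $24,474.5836

$24,474.58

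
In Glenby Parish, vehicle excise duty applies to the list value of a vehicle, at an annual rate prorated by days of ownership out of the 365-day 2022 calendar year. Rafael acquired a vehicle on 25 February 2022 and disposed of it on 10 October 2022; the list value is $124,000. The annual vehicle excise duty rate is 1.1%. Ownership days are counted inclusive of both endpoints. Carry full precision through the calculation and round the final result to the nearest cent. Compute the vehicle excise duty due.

Days held (25 February – 10 October 2022): 228 out of 365
Tax = $124,000 × 1.1% × 228/365 = $852.0329

$852.03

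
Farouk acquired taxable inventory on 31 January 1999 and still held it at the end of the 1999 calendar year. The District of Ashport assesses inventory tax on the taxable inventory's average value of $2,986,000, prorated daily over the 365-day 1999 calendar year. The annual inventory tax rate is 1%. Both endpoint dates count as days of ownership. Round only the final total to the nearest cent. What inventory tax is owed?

Days held (31 January – 31 December 1999): 335 out of 365
Tax = $2,986,000 × 1% × 335/365 = $27,405.7534

$27,405.75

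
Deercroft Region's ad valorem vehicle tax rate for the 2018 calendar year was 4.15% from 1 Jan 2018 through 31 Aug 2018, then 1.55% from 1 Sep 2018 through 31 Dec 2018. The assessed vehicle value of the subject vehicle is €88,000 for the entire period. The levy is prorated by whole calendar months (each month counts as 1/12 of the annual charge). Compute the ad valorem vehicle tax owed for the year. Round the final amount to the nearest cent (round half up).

1 Jan – 31 Aug 2018: 8 months at 4.15% → €88,000 × 4.15% × 8/12 = €2,434.6667
1 Sep – 31 Dec 2018: 4 months at 1.55% → €88,000 × 1.55% × 4/12 = €454.6667
Total = €2,889.3333

€2,889.33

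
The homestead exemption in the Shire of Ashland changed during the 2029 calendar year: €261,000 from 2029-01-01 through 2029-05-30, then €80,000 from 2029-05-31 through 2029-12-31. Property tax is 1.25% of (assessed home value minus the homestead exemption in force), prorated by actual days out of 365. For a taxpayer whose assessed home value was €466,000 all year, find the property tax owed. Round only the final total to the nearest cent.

€3,895.21

2029-01-01 to 2029-05-30: 150 days, exemption €261,000 → (€466,000 − €261,000) × 1.25% × 150/365 = €1,053.0822
2029-05-31 to 2029-12-31: 215 days, exemption €80,000 → (€466,000 − €80,000) × 1.25% × 215/365 = €2,842.1233
Total = €3,895.2055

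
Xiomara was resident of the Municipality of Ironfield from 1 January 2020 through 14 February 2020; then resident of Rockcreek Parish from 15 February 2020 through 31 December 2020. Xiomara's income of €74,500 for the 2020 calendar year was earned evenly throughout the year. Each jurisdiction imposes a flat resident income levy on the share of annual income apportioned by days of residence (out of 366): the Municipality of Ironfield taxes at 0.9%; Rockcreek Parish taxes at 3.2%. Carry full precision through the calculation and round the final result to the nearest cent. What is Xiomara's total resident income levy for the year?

The Municipality of Ironfield, 1 January – 14 February 2020: 45 days → €74,500 × 0.9% × 45/366 = €82.4385
Rockcreek Parish, 15 February – 31 December 2020: 321 days → €74,500 × 3.2% × 321/366 = €2,090.8852
Total = €2,173.3238

€2,173.32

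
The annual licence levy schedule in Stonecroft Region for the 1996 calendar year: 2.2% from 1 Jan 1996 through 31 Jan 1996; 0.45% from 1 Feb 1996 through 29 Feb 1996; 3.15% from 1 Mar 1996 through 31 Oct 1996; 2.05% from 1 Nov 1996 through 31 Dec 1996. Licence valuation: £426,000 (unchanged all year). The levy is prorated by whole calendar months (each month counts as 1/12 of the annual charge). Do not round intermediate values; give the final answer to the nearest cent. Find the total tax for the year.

£11,342.25

1 Jan – 31 Jan 1996: 1 month at 2.2% → £426,000 × 2.2% × 1/12 = £781.0000
1 Feb – 29 Feb 1996: 1 month at 0.45% → £426,000 × 0.45% × 1/12 = £159.7500
1 Mar – 31 Oct 1996: 8 months at 3.15% → £426,000 × 3.15% × 8/12 = £8,946.0000
1 Nov – 31 Dec 1996: 2 months at 2.05% → £426,000 × 2.05% × 2/12 = £1,455.5000
Total = £11,342.2500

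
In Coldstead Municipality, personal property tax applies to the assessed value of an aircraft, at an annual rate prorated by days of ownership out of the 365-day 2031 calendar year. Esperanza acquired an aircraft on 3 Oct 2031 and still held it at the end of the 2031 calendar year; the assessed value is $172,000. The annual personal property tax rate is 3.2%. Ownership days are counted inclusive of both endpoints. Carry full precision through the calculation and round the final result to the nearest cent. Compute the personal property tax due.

Days held (3 Oct – 31 Dec 2031): 90 out of 365
Tax = $172,000 × 3.2% × 90/365 = $1,357.1507

$1,357.15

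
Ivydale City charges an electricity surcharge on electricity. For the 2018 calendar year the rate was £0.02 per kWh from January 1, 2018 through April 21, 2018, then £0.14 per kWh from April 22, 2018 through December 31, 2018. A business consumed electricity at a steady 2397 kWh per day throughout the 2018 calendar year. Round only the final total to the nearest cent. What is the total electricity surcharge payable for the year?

January 1 – April 21, 2018: 111 days × 2397 kWh/day = 266,067 kWh at £0.02/kWh → £5,321.34
April 22 – December 31, 2018: 254 days × 2397 kWh/day = 608,838 kWh at £0.14/kWh → £85,237.32

£90,558.66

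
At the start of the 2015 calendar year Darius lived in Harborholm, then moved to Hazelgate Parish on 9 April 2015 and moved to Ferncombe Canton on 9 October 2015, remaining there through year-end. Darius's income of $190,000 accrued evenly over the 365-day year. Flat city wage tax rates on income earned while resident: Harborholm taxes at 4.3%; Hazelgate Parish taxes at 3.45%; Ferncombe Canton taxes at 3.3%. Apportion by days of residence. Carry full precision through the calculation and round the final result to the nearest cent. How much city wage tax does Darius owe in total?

$6,923.03

Harborholm, 1 January – 8 April 2015: 98 days → $190,000 × 4.3% × 98/365 = $2,193.5890
Hazelgate Parish, 9 April – 8 October 2015: 183 days → $190,000 × 3.45% × 183/365 = $3,286.4795
Ferncombe Canton, 9 October – 31 December 2015: 84 days → $190,000 × 3.3% × 84/365 = $1,442.9589
Total = $6,923.0274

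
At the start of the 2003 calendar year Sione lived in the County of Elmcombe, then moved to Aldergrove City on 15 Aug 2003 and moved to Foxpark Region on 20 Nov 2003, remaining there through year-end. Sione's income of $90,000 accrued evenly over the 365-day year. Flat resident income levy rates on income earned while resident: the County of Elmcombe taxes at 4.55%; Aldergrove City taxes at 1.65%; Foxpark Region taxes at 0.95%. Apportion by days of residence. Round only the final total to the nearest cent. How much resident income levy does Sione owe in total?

$3,028.56

The County of Elmcombe, 1 Jan – 14 Aug 2003: 226 days → $90,000 × 4.55% × 226/365 = $2,535.5342
Aldergrove City, 15 Aug – 19 Nov 2003: 97 days → $90,000 × 1.65% × 97/365 = $394.6438
Foxpark Region, 20 Nov – 31 Dec 2003: 42 days → $90,000 × 0.95% × 42/365 = $98.3836
Total = $3,028.5616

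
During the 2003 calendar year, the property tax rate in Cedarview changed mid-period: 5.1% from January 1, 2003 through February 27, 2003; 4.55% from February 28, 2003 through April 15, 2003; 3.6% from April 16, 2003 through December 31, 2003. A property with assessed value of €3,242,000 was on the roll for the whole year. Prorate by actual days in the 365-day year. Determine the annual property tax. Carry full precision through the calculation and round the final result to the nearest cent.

January 1 – February 27, 2003: 58 days at 5.1% → €3,242,000 × 5.1% × 58/365 = €26,273.5233
February 28 – April 15, 2003: 47 days at 4.55% → €3,242,000 × 4.55% × 47/365 = €18,994.5671
April 16 – December 31, 2003: 260 days at 3.6% → €3,242,000 × 3.6% × 260/365 = €83,137.3151
Total = €128,405.4055

€128,405.41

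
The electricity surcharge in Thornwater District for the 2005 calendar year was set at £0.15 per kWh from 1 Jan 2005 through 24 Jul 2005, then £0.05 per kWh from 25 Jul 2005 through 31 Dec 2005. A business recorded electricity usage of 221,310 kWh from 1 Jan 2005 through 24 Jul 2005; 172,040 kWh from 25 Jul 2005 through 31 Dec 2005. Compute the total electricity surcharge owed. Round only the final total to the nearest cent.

£41,798.50

1 Jan – 24 Jul 2005: 221,310 kWh at £0.15/kWh → £33,196.50
25 Jul – 31 Dec 2005: 172,040 kWh at £0.05/kWh → £8,602.00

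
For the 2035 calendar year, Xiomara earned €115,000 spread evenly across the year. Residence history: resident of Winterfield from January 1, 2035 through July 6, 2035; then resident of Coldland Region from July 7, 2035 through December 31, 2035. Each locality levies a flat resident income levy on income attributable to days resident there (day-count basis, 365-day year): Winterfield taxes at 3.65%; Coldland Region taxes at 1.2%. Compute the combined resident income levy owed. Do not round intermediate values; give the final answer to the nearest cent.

Winterfield, January 1 – July 6, 2035: 187 days → €115,000 × 3.65% × 187/365 = €2,150.5000
Coldland Region, July 7 – December 31, 2035: 178 days → €115,000 × 1.2% × 178/365 = €672.9863
Total = €2,823.4863

€2,823.49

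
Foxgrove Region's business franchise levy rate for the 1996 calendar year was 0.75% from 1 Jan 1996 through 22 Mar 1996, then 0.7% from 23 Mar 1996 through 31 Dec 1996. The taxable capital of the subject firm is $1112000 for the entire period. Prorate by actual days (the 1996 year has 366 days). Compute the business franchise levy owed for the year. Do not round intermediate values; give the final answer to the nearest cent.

1 Jan – 22 Mar 1996: 82 days at 0.75% → $1112000 × 0.75% × 82/366 = $1868.5246
23 Mar – 31 Dec 1996: 284 days at 0.7% → $1112000 × 0.7% × 284/366 = $6040.0437
Total = $7908.5683

$7908.57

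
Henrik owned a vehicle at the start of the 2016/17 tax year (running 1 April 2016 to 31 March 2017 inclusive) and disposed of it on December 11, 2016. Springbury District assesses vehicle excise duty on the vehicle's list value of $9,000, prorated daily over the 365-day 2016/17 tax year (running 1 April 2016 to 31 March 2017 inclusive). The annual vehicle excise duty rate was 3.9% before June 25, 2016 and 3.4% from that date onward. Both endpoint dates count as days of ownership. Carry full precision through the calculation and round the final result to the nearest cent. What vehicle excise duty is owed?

April 1 – June 24, 2016: 85 days at 3.9% → $9,000 × 3.9% × 85/365 = $81.7397
June 25 – December 11, 2016: 170 days at 3.4% → $9,000 × 3.4% × 170/365 = $142.5205
Total = $224.2603

$224.26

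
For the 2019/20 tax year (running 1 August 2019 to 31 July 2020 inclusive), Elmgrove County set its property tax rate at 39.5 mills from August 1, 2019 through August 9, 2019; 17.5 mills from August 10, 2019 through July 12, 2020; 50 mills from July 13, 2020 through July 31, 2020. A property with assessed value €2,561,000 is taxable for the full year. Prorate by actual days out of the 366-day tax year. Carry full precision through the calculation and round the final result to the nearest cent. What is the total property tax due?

€50,523.77

August 1 – August 9, 2019: 9 days at 39.5 mills → €2,561,000 × 3.95% × 9/366 = €2,487.5287
August 10, 2019 – July 12, 2020: 338 days at 17.5 mills → €2,561,000 × 1.75% × 338/366 = €41,388.8388
July 13 – July 31, 2020: 19 days at 50 mills → €2,561,000 × 5% × 19/366 = €6,647.4044
Total = €50,523.7719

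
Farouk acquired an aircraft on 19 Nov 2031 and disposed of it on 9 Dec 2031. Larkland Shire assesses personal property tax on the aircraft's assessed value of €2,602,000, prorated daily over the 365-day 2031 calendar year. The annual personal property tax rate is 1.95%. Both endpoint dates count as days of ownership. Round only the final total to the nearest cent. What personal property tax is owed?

€2,919.23

Days held (19 Nov – 9 Dec 2031): 21 out of 365
Tax = €2,602,000 × 1.95% × 21/365 = €2,919.2301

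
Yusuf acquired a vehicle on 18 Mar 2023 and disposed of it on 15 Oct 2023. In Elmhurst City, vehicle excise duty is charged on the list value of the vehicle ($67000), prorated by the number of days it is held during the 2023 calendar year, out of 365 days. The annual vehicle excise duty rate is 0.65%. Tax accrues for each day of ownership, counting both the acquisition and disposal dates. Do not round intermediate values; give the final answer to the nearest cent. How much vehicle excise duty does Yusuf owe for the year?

Days held (18 Mar – 15 Oct 2023): 212 out of 365
Tax = $67000 × 0.65% × 212/365 = $252.9479

$252.95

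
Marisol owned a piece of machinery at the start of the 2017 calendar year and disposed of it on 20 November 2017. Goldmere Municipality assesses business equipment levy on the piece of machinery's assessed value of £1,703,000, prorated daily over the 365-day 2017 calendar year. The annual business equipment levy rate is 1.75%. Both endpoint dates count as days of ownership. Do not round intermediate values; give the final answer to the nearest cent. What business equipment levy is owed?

£26,454.82

Days held (1 January – 20 November 2017): 324 out of 365
Tax = £1,703,000 × 1.75% × 324/365 = £26,454.8219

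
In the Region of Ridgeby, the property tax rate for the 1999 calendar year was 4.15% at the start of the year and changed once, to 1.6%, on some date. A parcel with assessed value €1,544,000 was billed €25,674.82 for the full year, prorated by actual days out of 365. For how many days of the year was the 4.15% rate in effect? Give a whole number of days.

Let d = days at the first rate; then 365 − d days at the second rate.
€1,544,000 × [4.15%·d + 1.6%·(365−d)] / 365 = €25,674.82
Solving gives d = 9, so the new rate took effect on 10 Jan 1999.

9 days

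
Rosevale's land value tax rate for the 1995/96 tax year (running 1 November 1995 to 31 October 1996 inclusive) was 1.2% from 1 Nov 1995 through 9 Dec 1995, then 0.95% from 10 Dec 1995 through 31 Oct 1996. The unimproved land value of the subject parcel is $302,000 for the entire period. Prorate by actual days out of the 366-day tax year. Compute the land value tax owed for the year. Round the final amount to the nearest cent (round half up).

1 Nov – 9 Dec 1995: 39 days at 1.2% → $302,000 × 1.2% × 39/366 = $386.1639
10 Dec 1995 – 31 Oct 1996: 327 days at 0.95% → $302,000 × 0.95% × 327/366 = $2,563.2869
Total = $2,949.4508

$2,949.45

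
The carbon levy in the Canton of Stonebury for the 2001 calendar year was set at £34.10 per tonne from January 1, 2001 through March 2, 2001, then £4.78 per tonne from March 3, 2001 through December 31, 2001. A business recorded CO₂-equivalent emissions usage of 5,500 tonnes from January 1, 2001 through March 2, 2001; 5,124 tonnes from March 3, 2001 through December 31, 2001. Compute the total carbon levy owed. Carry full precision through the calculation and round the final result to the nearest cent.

January 1 – March 2, 2001: 5,500 tonnes at £34.10/tonne → £187,550.00
March 3 – December 31, 2001: 5,124 tonnes at £4.78/tonne → £24,492.72

£212,042.72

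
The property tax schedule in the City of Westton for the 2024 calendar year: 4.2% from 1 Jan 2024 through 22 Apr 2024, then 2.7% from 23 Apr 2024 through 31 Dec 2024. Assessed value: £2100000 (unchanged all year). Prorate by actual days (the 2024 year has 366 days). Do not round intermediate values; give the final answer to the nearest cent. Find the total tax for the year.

£66425.41

1 Jan – 22 Apr 2024: 113 days at 4.2% → £2100000 × 4.2% × 113/366 = £27231.1475
23 Apr – 31 Dec 2024: 253 days at 2.7% → £2100000 × 2.7% × 253/366 = £39194.2623
Total = £66425.4098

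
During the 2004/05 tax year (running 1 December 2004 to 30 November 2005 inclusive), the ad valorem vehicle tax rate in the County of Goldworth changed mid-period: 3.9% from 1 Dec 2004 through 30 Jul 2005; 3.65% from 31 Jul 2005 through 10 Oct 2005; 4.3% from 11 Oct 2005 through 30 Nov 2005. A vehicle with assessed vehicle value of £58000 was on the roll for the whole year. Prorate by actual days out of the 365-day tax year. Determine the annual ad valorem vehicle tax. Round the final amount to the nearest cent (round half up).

£2265.81

1 Dec 2004 – 30 Jul 2005: 242 days at 3.9% → £58000 × 3.9% × 242/365 = £1499.7370
31 Jul – 10 Oct 2005: 72 days at 3.65% → £58000 × 3.65% × 72/365 = £417.6000
11 Oct – 30 Nov 2005: 51 days at 4.3% → £58000 × 4.3% × 51/365 = £348.4767
Total = £2265.8137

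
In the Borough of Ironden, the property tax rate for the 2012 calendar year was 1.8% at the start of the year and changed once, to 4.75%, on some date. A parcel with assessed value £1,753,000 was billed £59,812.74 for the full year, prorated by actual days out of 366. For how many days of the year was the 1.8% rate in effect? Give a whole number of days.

166 days

Let d = days at the first rate; then 366 − d days at the second rate.
£1,753,000 × [1.8%·d + 4.75%·(366−d)] / 366 = £59,812.74
Solving gives d = 166, so the new rate took effect on 15 Jun 2012.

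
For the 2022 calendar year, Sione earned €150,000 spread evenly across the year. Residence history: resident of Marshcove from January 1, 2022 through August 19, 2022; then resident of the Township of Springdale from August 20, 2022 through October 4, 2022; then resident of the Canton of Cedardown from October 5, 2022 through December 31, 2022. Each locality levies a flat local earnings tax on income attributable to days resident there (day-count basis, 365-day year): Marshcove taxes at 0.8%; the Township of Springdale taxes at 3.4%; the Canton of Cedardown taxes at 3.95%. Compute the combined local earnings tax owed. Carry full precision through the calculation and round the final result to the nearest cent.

€2,830.68

Marshcove, January 1 – August 19, 2022: 231 days → €150,000 × 0.8% × 231/365 = €759.4521
The Township of Springdale, August 20 – October 4, 2022: 46 days → €150,000 × 3.4% × 46/365 = €642.7397
The Canton of Cedardown, October 5 – December 31, 2022: 88 days → €150,000 × 3.95% × 88/365 = €1,428.4932
Total = €2,830.6849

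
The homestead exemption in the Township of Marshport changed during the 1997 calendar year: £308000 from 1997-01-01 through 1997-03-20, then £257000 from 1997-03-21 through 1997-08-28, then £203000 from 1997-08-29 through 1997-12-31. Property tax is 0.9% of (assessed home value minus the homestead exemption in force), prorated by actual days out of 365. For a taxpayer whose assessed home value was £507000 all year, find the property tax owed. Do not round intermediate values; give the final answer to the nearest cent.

1997-01-01 to 1997-03-20: 79 days, exemption £308000 → (£507000 − £308000) × 0.9% × 79/365 = £387.6411
1997-03-21 to 1997-08-28: 161 days, exemption £257000 → (£507000 − £257000) × 0.9% × 161/365 = £992.4658
1997-08-29 to 1997-12-31: 125 days, exemption £203000 → (£507000 − £203000) × 0.9% × 125/365 = £936.9863
Total = £2317.0932

£2317.09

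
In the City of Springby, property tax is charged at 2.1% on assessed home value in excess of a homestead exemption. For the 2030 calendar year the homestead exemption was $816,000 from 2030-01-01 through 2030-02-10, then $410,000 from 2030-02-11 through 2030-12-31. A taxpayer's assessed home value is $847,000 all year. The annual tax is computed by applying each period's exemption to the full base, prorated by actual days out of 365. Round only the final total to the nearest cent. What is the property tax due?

2030-01-01 to 2030-02-10: 41 days, exemption $816,000 → ($847,000 − $816,000) × 2.1% × 41/365 = $73.1260
2030-02-11 to 2030-12-31: 324 days, exemption $410,000 → ($847,000 − $410,000) × 2.1% × 324/365 = $8,146.1589
Total = $8,219.2849

$8,219.28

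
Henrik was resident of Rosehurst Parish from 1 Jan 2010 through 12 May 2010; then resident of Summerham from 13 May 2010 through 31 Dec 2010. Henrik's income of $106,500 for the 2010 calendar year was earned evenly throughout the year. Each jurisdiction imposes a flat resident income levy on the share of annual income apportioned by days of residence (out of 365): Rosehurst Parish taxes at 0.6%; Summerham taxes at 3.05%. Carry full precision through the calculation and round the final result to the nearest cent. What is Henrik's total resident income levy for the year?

Rosehurst Parish, 1 Jan – 12 May 2010: 132 days → $106,500 × 0.6% × 132/365 = $231.0904
Summerham, 13 May – 31 Dec 2010: 233 days → $106,500 × 3.05% × 233/365 = $2,073.5404
Total = $2,304.6308

$2,304.63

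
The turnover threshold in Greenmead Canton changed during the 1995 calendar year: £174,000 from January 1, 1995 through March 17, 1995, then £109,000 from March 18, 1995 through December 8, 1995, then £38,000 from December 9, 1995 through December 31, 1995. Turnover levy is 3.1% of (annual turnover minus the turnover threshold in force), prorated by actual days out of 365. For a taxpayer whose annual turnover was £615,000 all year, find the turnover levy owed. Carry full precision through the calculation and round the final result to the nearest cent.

£15,405.13

January 1 – March 17, 1995: 76 days, exemption £174,000 → (£615,000 − £174,000) × 3.1% × 76/365 = £2,846.5644
March 18 – December 8, 1995: 266 days, exemption £109,000 → (£615,000 − £109,000) × 3.1% × 266/365 = £11,431.4411
December 9 – December 31, 1995: 23 days, exemption £38,000 → (£615,000 − £38,000) × 3.1% × 23/365 = £1,127.1260
Total = £15,405.1315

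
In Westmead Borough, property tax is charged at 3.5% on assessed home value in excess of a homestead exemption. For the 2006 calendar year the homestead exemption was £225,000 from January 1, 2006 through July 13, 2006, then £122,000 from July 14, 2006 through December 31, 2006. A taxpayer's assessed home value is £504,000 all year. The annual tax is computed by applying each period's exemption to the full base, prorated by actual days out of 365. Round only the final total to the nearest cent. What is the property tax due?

£11,453.92

January 1 – July 13, 2006: 194 days, exemption £225,000 → (£504,000 − £225,000) × 3.5% × 194/365 = £5,190.1644
July 14 – December 31, 2006: 171 days, exemption £122,000 → (£504,000 − £122,000) × 3.5% × 171/365 = £6,263.7534
Total = £11,453.9178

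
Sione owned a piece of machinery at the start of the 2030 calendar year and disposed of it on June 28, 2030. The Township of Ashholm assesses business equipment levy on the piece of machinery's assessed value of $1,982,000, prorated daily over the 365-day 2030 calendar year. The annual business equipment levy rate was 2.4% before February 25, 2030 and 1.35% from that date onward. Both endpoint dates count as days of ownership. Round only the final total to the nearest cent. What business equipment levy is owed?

$16,257.83

January 1 – February 24, 2030: 55 days at 2.4% → $1,982,000 × 2.4% × 55/365 = $7,167.7808
February 25 – June 28, 2030: 124 days at 1.35% → $1,982,000 × 1.35% × 124/365 = $9,090.0493
Total = $16,257.8301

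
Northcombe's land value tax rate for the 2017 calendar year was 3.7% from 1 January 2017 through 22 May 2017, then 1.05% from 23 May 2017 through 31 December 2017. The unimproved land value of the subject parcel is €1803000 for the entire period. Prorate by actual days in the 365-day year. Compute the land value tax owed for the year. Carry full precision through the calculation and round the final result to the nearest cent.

1 January – 22 May 2017: 142 days at 3.7% → €1803000 × 3.7% × 142/365 = €25953.3205
23 May – 31 December 2017: 223 days at 1.05% → €1803000 × 1.05% × 223/365 = €11566.3685
Total = €37519.6890

€37519.69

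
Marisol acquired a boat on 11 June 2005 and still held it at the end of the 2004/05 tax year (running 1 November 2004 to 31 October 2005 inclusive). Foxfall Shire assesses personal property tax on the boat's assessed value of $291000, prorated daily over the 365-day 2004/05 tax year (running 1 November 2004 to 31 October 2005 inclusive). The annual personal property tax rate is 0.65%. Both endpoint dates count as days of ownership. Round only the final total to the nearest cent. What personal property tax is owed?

$741.05

Days held (11 June – 31 October 2005): 143 out of 365
Tax = $291000 × 0.65% × 143/365 = $741.0534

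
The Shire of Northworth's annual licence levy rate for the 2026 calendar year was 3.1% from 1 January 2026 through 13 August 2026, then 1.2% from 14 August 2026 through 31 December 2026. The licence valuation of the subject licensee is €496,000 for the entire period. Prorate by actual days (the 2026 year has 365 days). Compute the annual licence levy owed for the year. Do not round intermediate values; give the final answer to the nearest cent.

1 January – 13 August 2026: 225 days at 3.1% → €496,000 × 3.1% × 225/365 = €9,478.3562
14 August – 31 December 2026: 140 days at 1.2% → €496,000 × 1.2% × 140/365 = €2,282.9589
Total = €11,761.3151

€11,761.32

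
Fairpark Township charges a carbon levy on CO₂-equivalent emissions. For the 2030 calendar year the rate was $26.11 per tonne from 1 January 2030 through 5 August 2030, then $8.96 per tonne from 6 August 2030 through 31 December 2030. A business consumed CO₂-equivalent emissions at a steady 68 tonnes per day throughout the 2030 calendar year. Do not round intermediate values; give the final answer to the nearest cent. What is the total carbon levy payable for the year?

1 January – 5 August 2030: 217 days × 68 tonnes/day = 14,756 tonnes at $26.11/tonne → $385279.16
6 August – 31 December 2030: 148 days × 68 tonnes/day = 10,064 tonnes at $8.96/tonne → $90173.44

$475452.60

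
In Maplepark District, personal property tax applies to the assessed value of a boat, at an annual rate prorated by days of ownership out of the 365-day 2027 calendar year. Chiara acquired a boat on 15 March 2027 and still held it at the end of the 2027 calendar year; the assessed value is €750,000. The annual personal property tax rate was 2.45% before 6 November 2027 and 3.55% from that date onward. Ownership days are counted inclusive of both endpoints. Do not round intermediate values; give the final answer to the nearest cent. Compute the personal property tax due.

€15,965.75

15 March – 5 November 2027: 236 days at 2.45% → €750,000 × 2.45% × 236/365 = €11,880.8219
6 November – 31 December 2027: 56 days at 3.55% → €750,000 × 3.55% × 56/365 = €4,084.9315
Total = €15,965.7534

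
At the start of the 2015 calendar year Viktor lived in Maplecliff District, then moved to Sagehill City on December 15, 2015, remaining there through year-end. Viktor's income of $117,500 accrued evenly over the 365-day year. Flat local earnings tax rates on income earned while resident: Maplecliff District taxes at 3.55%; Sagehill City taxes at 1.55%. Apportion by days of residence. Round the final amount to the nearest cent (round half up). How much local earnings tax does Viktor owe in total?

Maplecliff District, January 1 – December 14, 2015: 348 days → $117,500 × 3.55% × 348/365 = $3,976.9726
Sagehill City, December 15 – December 31, 2015: 17 days → $117,500 × 1.55% × 17/365 = $84.8253
Total = $4,061.7979

$4,061.80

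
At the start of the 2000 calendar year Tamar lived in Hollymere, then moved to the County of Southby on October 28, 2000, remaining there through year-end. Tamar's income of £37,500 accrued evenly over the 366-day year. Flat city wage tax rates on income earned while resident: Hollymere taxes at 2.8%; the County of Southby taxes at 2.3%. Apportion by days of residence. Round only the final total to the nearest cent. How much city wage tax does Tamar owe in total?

Hollymere, January 1 – October 27, 2000: 301 days → £37,500 × 2.8% × 301/366 = £863.5246
The County of Southby, October 28 – December 31, 2000: 65 days → £37,500 × 2.3% × 65/366 = £153.1762
Total = £1,016.7008

£1,016.70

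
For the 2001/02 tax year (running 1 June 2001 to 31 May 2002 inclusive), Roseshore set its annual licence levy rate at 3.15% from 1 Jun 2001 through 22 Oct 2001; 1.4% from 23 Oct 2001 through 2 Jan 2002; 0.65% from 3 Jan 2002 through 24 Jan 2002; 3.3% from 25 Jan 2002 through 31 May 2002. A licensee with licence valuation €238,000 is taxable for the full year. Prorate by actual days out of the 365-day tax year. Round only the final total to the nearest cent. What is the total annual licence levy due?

€6,441.00

1 Jun – 22 Oct 2001: 144 days at 3.15% → €238,000 × 3.15% × 144/365 = €2,957.7205
23 Oct 2001 – 2 Jan 2002: 72 days at 1.4% → €238,000 × 1.4% × 72/365 = €657.2712
3 Jan – 24 Jan 2002: 22 days at 0.65% → €238,000 × 0.65% × 22/365 = €93.2438
25 Jan – 31 May 2002: 127 days at 3.3% → €238,000 × 3.3% × 127/365 = €2,732.7616
Total = €6,440.9973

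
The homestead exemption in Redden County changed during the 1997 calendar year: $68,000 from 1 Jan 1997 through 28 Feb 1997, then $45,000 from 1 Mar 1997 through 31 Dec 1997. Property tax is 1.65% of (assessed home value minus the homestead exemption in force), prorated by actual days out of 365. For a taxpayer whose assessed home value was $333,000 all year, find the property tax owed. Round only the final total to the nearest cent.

1 Jan – 28 Feb 1997: 59 days, exemption $68,000 → ($333,000 − $68,000) × 1.65% × 59/365 = $706.7877
1 Mar – 31 Dec 1997: 306 days, exemption $45,000 → ($333,000 − $45,000) × 1.65% × 306/365 = $3,983.8685
Total = $4,690.6562

$4,690.66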